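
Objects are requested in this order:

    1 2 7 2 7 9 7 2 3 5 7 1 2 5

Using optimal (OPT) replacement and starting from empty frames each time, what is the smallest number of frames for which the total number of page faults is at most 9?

f=1: 14 faults
f=2: 9 faults
f=3: 7 faults
f=4: 6 faults
f=5: 6 faults
f=6: 6 faults
Smallest f with faults ≤ 9 is 2.

2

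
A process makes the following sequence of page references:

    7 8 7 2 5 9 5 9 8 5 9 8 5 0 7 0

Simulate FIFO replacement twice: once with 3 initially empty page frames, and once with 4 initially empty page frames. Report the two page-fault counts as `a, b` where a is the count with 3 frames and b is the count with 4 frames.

8, 7

3 frames: F F . F F F . . F . . . . F F . → 8 faults.
4 frames: F F . F F F . . . . . . . F F . → 7 faults.
7 < 8: adding a frame reduced faults, as is typical.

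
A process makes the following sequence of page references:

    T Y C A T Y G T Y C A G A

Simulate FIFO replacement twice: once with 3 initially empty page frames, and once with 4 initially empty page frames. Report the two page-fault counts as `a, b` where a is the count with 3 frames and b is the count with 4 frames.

9, 10

3 frames: F F F F F F F . . F F . . → 9 faults.
4 frames: F F F F . . F F F F F F . → 10 faults.
10 > 9: adding a frame increased faults — Belady's anomaly.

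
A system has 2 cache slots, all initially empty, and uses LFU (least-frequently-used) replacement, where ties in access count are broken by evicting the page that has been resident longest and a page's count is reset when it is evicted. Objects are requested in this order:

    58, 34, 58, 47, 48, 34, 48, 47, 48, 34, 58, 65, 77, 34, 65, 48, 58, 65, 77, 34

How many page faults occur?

17

58 -> miss, frames (58)
34 -> miss, frames (58 34)
58 -> hit
47 -> miss, evict 34, frames (58 47)
48 -> miss, evict 47, frames (58 48)
34 -> miss, evict 48, frames (58 34)
48 -> miss, evict 34, frames (58 48)
47 -> miss, evict 48, frames (58 47)
48 -> miss, evict 47, frames (58 48)
34 -> miss, evict 48, frames (58 34)
58 -> hit
65 -> miss, evict 34, frames (58 65)
77 -> miss, evict 65, frames (58 77)
34 -> miss, evict 77, frames (58 34)
65 -> miss, evict 34, frames (58 65)
48 -> miss, evict 65, frames (58 48)
58 -> hit
65 -> miss, evict 48, frames (58 65)
77 -> miss, evict 65, frames (58 77)
34 -> miss, evict 77, frames (58 34)
Page faults: 17.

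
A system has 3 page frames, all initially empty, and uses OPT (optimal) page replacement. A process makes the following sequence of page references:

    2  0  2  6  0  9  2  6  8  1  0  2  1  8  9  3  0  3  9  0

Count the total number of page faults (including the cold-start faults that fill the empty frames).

10

2 → miss, frames (2)
0 → miss, frames (2 0)
2 → hit
6 → miss, frames (2 0 6)
0 → hit
9 → miss, evict 0, frames (2 6 9)
2 → hit
6 → hit
8 → miss, evict 6, frames (2 9 8)
1 → miss, evict 9, frames (2 8 1)
0 → miss, evict 8, frames (2 1 0)
2 → hit
1 → hit
8 → miss, evict 1, frames (2 0 8)
9 → miss, evict 8, frames (2 0 9)
3 → miss, evict 2, frames (0 9 3)
0 → hit
3 → hit
9 → hit
0 → hit
Page faults: 10.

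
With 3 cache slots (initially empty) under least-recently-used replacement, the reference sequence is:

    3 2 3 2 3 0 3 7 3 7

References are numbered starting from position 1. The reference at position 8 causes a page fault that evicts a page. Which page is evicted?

pos 1: 3: miss, frames [3]
pos 2: 2: miss, frames [3, 2]
pos 3: 3: hit
pos 4: 2: hit
pos 5: 3: hit
pos 6: 0: miss, frames [2, 3, 0]
pos 7: 3: hit
pos 8: 7: miss, evict 2, frames [0, 3, 7]
At position 8, page 2 is evicted.

2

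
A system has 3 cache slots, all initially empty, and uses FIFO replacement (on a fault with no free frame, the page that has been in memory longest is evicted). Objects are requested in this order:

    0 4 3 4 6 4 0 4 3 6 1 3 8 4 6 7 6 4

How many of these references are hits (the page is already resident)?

5

0 -> fault, frames [0]
4 -> fault, frames [0, 4]
3 -> fault, frames [0, 4, 3]
4 -> hit
6 -> fault, evict 0, frames [4, 3, 6]
4 -> hit
0 -> fault, evict 4, frames [3, 6, 0]
4 -> fault, evict 3, frames [6, 0, 4]
3 -> fault, evict 6, frames [0, 4, 3]
6 -> fault, evict 0, frames [4, 3, 6]
1 -> fault, evict 4, frames [3, 6, 1]
3 -> hit
8 -> fault, evict 3, frames [6, 1, 8]
4 -> fault, evict 6, frames [1, 8, 4]
6 -> fault, evict 1, frames [8, 4, 6]
7 -> fault, evict 8, frames [4, 6, 7]
6 -> hit
4 -> hit
Hits: 5.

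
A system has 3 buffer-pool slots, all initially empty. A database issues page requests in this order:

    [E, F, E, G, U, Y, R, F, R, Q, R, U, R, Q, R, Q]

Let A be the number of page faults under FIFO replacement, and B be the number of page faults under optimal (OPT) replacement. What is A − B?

3

Under FIFO: F F . F F F F F . F . F F . . . → 10 faults.
Under OPT: F F . F F F F . . F . . . . . . → 7 faults.
A − B = 10 − 7 = 3.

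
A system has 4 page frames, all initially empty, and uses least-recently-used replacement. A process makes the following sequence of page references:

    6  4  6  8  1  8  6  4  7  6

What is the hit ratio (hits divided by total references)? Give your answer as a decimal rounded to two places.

0.50

6 -> miss, frames [6]
4 -> miss, frames [6, 4]
6 -> hit
8 -> miss, frames [4, 6, 8]
1 -> miss, frames [4, 6, 8, 1]
8 -> hit
6 -> hit
4 -> hit
7 -> miss, evict 1, frames [8, 6, 4, 7]
6 -> hit
Hits: 5 of 10 references → 5/10 = 0.5000.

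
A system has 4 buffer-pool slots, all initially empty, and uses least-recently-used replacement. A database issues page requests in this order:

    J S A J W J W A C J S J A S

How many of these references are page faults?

6

J: fault, frames {J}
S: fault, frames {J,S}
A: fault, frames {J,S,A}
J: hit
W: fault, frames {S,A,J,W}
J: hit
W: hit
A: hit
C: fault, evict S, frames {J,W,A,C}
J: hit
S: fault, evict W, frames {A,C,J,S}
J: hit
A: hit
S: hit
Page faults: 6.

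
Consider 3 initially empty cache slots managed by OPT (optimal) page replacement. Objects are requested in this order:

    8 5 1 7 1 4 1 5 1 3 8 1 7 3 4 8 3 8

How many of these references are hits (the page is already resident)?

8 -> miss, frames {8}
5 -> miss, frames {8,5}
1 -> miss, frames {8,5,1}
7 -> miss, evict 8, frames {5,1,7}
1 -> hit
4 -> miss, evict 7, frames {5,1,4}
1 -> hit
5 -> hit
1 -> hit
3 -> miss, evict 5, frames {1,4,3}
8 -> miss, evict 4, frames {1,3,8}
1 -> hit
7 -> miss, evict 1, frames {3,8,7}
3 -> hit
4 -> miss, evict 7, frames {3,8,4}
8 -> hit
3 -> hit
8 -> hit
Hits: 9.

9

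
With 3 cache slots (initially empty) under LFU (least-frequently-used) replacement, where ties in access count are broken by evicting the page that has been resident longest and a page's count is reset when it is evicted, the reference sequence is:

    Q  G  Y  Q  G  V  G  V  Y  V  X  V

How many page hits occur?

6

Q → fault, frames (Q)
G → fault, frames (Q G)
Y → fault, frames (Q G Y)
Q → hit
G → hit
V → fault, evict Y, frames (Q G V)
G → hit
V → hit
Y → fault, evict Q, frames (G V Y)
V → hit
X → fault, evict Y, frames (G V X)
V → hit
Hits: 6.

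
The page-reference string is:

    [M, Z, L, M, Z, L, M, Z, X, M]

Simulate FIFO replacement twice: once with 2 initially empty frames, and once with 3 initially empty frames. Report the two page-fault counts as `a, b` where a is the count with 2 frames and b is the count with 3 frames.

10, 5

2 frames: F F F F F F F F F F → 10 faults.
3 frames: F F F . . . . . F F → 5 faults.
5 < 10: adding a frame reduced faults, as is typical.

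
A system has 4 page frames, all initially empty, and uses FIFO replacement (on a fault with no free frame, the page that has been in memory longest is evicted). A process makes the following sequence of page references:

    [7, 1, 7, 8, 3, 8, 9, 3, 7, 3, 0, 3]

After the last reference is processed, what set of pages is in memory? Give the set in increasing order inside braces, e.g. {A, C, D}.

7: miss, frames (7)
1: miss, frames (7 1)
7: hit
8: miss, frames (7 1 8)
3: miss, frames (7 1 8 3)
8: hit
9: miss, evict 7, frames (1 8 3 9)
3: hit
7: miss, evict 1, frames (8 3 9 7)
3: hit
0: miss, evict 8, frames (3 9 7 0)
3: hit

{0, 3, 7, 9}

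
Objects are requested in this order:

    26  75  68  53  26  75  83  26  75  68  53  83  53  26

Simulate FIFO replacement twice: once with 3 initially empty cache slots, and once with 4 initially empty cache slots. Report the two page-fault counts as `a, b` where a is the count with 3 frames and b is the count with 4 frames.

3 frames: F F F F F F F . . F F . . F → 10 faults.
4 frames: F F F F . . F F F F F F . F → 11 faults.
11 > 10: adding a frame increased faults — Belady's anomaly.

10, 11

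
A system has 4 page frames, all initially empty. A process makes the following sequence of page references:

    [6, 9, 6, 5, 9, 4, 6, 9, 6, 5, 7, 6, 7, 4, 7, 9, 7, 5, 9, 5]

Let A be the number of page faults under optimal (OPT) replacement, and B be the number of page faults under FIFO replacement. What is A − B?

Under OPT: F F . F . F . . . . F . . . . . . F . . → 6 faults.
Under FIFO: F F . F . F . . . . F F . . . F . F . . → 8 faults.
A − B = 6 − 8 = -2.

-2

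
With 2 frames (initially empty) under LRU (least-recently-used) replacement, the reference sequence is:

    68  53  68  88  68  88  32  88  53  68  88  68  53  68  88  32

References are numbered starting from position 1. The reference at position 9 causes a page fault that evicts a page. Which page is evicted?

32

pos 1: 68: miss, frames [68]
pos 2: 53: miss, frames [68, 53]
pos 3: 68: hit
pos 4: 88: miss, evict 53, frames [68, 88]
pos 5: 68: hit
pos 6: 88: hit
pos 7: 32: miss, evict 68, frames [88, 32]
pos 8: 88: hit
pos 9: 53: miss, evict 32, frames [88, 53]
At position 9, page 32 is evicted.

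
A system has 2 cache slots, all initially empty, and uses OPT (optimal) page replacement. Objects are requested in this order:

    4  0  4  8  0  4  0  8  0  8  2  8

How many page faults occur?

6

4 -> miss, frames [4]
0 -> miss, frames [4, 0]
4 -> hit
8 -> miss, evict 4, frames [0, 8]
0 -> hit
4 -> miss, evict 8, frames [0, 4]
0 -> hit
8 -> miss, evict 4, frames [0, 8]
0 -> hit
8 -> hit
2 -> miss, evict 0, frames [8, 2]
8 -> hit
Page faults: 6.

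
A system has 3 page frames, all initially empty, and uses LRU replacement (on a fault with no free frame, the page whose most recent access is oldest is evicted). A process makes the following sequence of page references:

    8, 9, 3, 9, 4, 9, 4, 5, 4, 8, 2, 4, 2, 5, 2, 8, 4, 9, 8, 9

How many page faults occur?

11

8: miss, frames [8]
9: miss, frames [8, 9]
3: miss, frames [8, 9, 3]
9: hit
4: miss, evict 8, frames [3, 9, 4]
9: hit
4: hit
5: miss, evict 3, frames [9, 4, 5]
4: hit
8: miss, evict 9, frames [5, 4, 8]
2: miss, evict 5, frames [4, 8, 2]
4: hit
2: hit
5: miss, evict 8, frames [4, 2, 5]
2: hit
8: miss, evict 4, frames [5, 2, 8]
4: miss, evict 5, frames [2, 8, 4]
9: miss, evict 2, frames [8, 4, 9]
8: hit
9: hit
Page faults: 11.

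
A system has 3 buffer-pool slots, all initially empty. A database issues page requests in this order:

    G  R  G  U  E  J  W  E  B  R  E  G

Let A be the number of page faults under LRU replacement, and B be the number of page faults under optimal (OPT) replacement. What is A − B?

Under LRU: F F . F F F F . F F . F → 9 faults.
Under OPT: F F . F F F F . F . . F → 8 faults.
A − B = 9 − 8 = 1.

1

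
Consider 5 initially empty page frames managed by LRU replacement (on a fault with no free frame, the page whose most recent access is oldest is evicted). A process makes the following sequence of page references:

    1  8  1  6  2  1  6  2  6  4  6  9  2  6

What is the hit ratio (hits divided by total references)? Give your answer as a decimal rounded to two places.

1 → miss, frames {1}
8 → miss, frames {1,8}
1 → hit
6 → miss, frames {8,1,6}
2 → miss, frames {8,1,6,2}
1 → hit
6 → hit
2 → hit
6 → hit
4 → miss, frames {8,1,2,6,4}
6 → hit
9 → miss, evict 8, frames {1,2,4,6,9}
2 → hit
6 → hit
Hits: 8 of 14 references → 8/14 = 0.5714.

0.57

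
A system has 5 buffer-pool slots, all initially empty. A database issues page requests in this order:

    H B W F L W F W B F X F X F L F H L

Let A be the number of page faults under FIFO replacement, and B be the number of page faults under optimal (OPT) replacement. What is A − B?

1

Under FIFO: F F F F F . . . . . F . . . . . F . → 7 faults.
Under OPT: F F F F F . . . . . F . . . . . . . → 6 faults.
A − B = 7 − 6 = 1.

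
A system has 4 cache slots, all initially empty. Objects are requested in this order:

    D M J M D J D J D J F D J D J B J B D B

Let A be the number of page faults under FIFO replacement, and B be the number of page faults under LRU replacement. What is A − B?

Under FIFO: F F F . . . . . . . F . . . . F . . F . → 6 faults.
Under LRU: F F F . . . . . . . F . . . . F . . . . → 5 faults.
A − B = 6 − 5 = 1.

1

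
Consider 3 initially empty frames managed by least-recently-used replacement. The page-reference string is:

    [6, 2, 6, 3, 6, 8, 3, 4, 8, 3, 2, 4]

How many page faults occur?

7

6 → miss, frames [6]
2 → miss, frames [6, 2]
6 → hit
3 → miss, frames [2, 6, 3]
6 → hit
8 → miss, evict 2, frames [3, 6, 8]
3 → hit
4 → miss, evict 6, frames [8, 3, 4]
8 → hit
3 → hit
2 → miss, evict 4, frames [8, 3, 2]
4 → miss, evict 8, frames [3, 2, 4]
Page faults: 7.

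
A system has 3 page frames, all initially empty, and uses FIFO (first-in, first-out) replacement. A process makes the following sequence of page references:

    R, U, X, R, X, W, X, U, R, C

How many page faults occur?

6

R: miss, frames (R)
U: miss, frames (R U)
X: miss, frames (R U X)
R: hit
X: hit
W: miss, evict R, frames (U X W)
X: hit
U: hit
R: miss, evict U, frames (X W R)
C: miss, evict X, frames (W R C)
Page faults: 6.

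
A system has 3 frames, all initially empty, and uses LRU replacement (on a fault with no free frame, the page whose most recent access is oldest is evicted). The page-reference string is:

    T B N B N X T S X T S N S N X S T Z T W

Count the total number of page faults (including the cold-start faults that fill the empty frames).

T: fault, frames (T)
B: fault, frames (T B)
N: fault, frames (T B N)
B: hit
N: hit
X: fault, evict T, frames (B N X)
T: fault, evict B, frames (N X T)
S: fault, evict N, frames (X T S)
X: hit
T: hit
S: hit
N: fault, evict X, frames (T S N)
S: hit
N: hit
X: fault, evict T, frames (S N X)
S: hit
T: fault, evict N, frames (X S T)
Z: fault, evict X, frames (S T Z)
T: hit
W: fault, evict S, frames (Z T W)
Page faults: 11.

11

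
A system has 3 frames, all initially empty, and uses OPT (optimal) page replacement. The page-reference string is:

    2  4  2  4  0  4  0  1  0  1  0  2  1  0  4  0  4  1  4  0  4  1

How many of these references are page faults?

5

2 → miss, frames (2)
4 → miss, frames (2 4)
2 → hit
4 → hit
0 → miss, frames (2 4 0)
4 → hit
0 → hit
1 → miss, evict 4, frames (2 0 1)
0 → hit
1 → hit
0 → hit
2 → hit
1 → hit
0 → hit
4 → miss, evict 2, frames (0 1 4)
0 → hit
4 → hit
1 → hit
4 → hit
0 → hit
4 → hit
1 → hit
Page faults: 5.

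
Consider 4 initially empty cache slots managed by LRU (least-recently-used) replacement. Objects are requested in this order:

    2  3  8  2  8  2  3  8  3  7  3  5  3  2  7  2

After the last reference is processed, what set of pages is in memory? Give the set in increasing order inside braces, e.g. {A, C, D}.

{2, 3, 5, 7}

2 -> miss, frames [2]
3 -> miss, frames [2, 3]
8 -> miss, frames [2, 3, 8]
2 -> hit
8 -> hit
2 -> hit
3 -> hit
8 -> hit
3 -> hit
7 -> miss, frames [2, 8, 3, 7]
3 -> hit
5 -> miss, evict 2, frames [8, 7, 3, 5]
3 -> hit
2 -> miss, evict 8, frames [7, 5, 3, 2]
7 -> hit
2 -> hit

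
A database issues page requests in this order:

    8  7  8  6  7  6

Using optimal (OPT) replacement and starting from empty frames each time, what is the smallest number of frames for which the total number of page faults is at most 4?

f=1: 6 faults
f=2: 3 faults
f=3: 3 faults
Smallest f with faults ≤ 4 is 2.

2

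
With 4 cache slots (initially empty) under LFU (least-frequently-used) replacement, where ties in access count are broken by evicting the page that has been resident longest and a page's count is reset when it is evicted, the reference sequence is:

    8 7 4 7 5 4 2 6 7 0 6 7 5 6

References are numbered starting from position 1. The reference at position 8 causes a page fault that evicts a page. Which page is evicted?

pos 1: 8 -> miss, frames [8]
pos 2: 7 -> miss, frames [8, 7]
pos 3: 4 -> miss, frames [8, 7, 4]
pos 4: 7 -> hit
pos 5: 5 -> miss, frames [8, 7, 4, 5]
pos 6: 4 -> hit
pos 7: 2 -> miss, evict 8, frames [7, 4, 5, 2]
pos 8: 6 -> miss, evict 5, frames [7, 4, 2, 6]
At position 8, page 5 is evicted.

5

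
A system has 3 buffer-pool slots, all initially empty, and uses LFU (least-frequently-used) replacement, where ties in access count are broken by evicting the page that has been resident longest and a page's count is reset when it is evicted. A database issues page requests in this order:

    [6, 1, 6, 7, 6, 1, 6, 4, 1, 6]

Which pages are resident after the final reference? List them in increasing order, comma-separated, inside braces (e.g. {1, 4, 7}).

{1, 4, 6}

6: fault, frames [6]
1: fault, frames [6, 1]
6: hit
7: fault, frames [6, 1, 7]
6: hit
1: hit
6: hit
4: fault, evict 7, frames [6, 1, 4]
1: hit
6: hit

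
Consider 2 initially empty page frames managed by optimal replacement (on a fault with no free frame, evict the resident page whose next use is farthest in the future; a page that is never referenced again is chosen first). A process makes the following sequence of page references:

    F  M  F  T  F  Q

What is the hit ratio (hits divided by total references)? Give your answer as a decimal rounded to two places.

0.33

F → miss, frames [F]
M → miss, frames [F, M]
F → hit
T → miss, evict M, frames [F, T]
F → hit
Q → miss, evict T, frames [F, Q]
Hits: 2 of 6 references → 2/6 = 0.3333.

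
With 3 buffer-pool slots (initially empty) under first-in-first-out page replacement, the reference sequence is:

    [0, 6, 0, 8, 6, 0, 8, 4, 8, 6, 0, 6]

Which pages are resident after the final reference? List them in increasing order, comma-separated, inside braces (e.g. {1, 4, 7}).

{0, 4, 6}

0 → miss, frames {0}
6 → miss, frames {0,6}
0 → hit
8 → miss, frames {0,6,8}
6 → hit
0 → hit
8 → hit
4 → miss, evict 0, frames {6,8,4}
8 → hit
6 → hit
0 → miss, evict 6, frames {8,4,0}
6 → miss, evict 8, frames {4,0,6}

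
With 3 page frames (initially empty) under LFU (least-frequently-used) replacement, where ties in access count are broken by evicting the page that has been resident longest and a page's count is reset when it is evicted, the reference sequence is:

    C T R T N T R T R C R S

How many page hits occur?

6

C → miss, frames [C]
T → miss, frames [C, T]
R → miss, frames [C, T, R]
T → hit
N → miss, evict C, frames [T, R, N]
T → hit
R → hit
T → hit
R → hit
C → miss, evict N, frames [T, R, C]
R → hit
S → miss, evict C, frames [T, R, S]
Hits: 6.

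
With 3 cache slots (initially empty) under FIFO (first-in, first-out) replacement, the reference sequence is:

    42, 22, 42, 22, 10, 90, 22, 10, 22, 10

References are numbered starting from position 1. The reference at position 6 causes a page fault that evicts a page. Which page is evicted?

pos 1: 42 -> miss, frames {42}
pos 2: 22 -> miss, frames {42,22}
pos 3: 42 -> hit
pos 4: 22 -> hit
pos 5: 10 -> miss, frames {42,22,10}
pos 6: 90 -> miss, evict 42, frames {22,10,90}
At position 6, page 42 is evicted.

42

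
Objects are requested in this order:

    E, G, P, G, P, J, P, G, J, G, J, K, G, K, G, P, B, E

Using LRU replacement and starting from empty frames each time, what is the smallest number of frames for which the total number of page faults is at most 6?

6

f=1: 18 faults
f=2: 11 faults
f=3: 8 faults
f=4: 7 faults
f=5: 7 faults
f=6: 6 faults
Smallest f with faults ≤ 6 is 6.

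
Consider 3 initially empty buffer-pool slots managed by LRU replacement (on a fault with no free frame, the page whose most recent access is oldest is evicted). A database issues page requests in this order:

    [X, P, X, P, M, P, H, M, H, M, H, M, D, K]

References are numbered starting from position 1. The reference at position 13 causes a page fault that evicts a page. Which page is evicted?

P

pos 1: X -> fault, frames (X)
pos 2: P -> fault, frames (X P)
pos 3: X -> hit
pos 4: P -> hit
pos 5: M -> fault, frames (X P M)
pos 6: P -> hit
pos 7: H -> fault, evict X, frames (M P H)
pos 8: M -> hit
pos 9: H -> hit
pos 10: M -> hit
pos 11: H -> hit
pos 12: M -> hit
pos 13: D -> fault, evict P, frames (H M D)
At position 13, page P is evicted.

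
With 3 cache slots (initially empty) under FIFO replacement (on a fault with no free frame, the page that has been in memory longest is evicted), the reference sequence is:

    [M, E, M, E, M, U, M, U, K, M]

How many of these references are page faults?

M → fault, frames (M)
E → fault, frames (M E)
M → hit
E → hit
M → hit
U → fault, frames (M E U)
M → hit
U → hit
K → fault, evict M, frames (E U K)
M → fault, evict E, frames (U K M)
Page faults: 5.

5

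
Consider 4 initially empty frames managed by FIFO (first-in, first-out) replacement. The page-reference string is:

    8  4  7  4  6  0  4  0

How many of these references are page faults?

8 -> fault, frames {8}
4 -> fault, frames {8,4}
7 -> fault, frames {8,4,7}
4 -> hit
6 -> fault, frames {8,4,7,6}
0 -> fault, evict 8, frames {4,7,6,0}
4 -> hit
0 -> hit
Page faults: 5.

5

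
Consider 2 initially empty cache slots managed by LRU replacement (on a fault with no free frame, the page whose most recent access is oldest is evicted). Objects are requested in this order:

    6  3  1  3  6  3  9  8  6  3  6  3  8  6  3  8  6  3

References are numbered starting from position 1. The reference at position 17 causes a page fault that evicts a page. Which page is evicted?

pos 1: 6 → fault, frames {6}
pos 2: 3 → fault, frames {6,3}
pos 3: 1 → fault, evict 6, frames {3,1}
pos 4: 3 → hit
pos 5: 6 → fault, evict 1, frames {3,6}
pos 6: 3 → hit
pos 7: 9 → fault, evict 6, frames {3,9}
pos 8: 8 → fault, evict 3, frames {9,8}
pos 9: 6 → fault, evict 9, frames {8,6}
pos 10: 3 → fault, evict 8, frames {6,3}
pos 11: 6 → hit
pos 12: 3 → hit
pos 13: 8 → fault, evict 6, frames {3,8}
pos 14: 6 → fault, evict 3, frames {8,6}
pos 15: 3 → fault, evict 8, frames {6,3}
pos 16: 8 → fault, evict 6, frames {3,8}
pos 17: 6 → fault, evict 3, frames {8,6}
At position 17, page 3 is evicted.

3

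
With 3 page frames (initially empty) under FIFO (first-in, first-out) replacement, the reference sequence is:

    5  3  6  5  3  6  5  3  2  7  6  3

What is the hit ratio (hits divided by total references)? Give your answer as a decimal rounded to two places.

0.50

5: fault, frames [5]
3: fault, frames [5, 3]
6: fault, frames [5, 3, 6]
5: hit
3: hit
6: hit
5: hit
3: hit
2: fault, evict 5, frames [3, 6, 2]
7: fault, evict 3, frames [6, 2, 7]
6: hit
3: fault, evict 6, frames [2, 7, 3]
Hits: 6 of 12 references → 6/12 = 0.5000.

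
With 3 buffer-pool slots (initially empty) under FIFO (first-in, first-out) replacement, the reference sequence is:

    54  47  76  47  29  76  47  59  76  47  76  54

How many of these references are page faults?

54: fault, frames [54]
47: fault, frames [54, 47]
76: fault, frames [54, 47, 76]
47: hit
29: fault, evict 54, frames [47, 76, 29]
76: hit
47: hit
59: fault, evict 47, frames [76, 29, 59]
76: hit
47: fault, evict 76, frames [29, 59, 47]
76: fault, evict 29, frames [59, 47, 76]
54: fault, evict 59, frames [47, 76, 54]
Page faults: 8.

8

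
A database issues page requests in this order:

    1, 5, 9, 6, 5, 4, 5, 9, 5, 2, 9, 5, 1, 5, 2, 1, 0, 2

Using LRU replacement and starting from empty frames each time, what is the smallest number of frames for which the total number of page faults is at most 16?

2

f=1: 18 faults
f=2: 15 faults
f=3: 10 faults
f=4: 8 faults
f=5: 8 faults
f=6: 7 faults
f=7: 7 faults
Smallest f with faults ≤ 16 is 2.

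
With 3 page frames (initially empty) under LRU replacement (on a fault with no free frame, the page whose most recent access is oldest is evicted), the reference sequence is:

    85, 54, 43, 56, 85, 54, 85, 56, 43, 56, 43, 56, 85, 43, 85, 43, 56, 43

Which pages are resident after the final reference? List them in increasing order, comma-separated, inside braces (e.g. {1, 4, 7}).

{43, 56, 85}

85 → fault, frames [85]
54 → fault, frames [85, 54]
43 → fault, frames [85, 54, 43]
56 → fault, evict 85, frames [54, 43, 56]
85 → fault, evict 54, frames [43, 56, 85]
54 → fault, evict 43, frames [56, 85, 54]
85 → hit
56 → hit
43 → fault, evict 54, frames [85, 56, 43]
56 → hit
43 → hit
56 → hit
85 → hit
43 → hit
85 → hit
43 → hit
56 → hit
43 → hit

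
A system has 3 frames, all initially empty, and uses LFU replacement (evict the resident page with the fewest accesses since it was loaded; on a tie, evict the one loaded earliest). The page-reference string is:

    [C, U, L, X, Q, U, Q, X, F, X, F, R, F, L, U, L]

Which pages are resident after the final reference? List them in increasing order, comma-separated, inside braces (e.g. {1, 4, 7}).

C -> miss, frames [C]
U -> miss, frames [C, U]
L -> miss, frames [C, U, L]
X -> miss, evict C, frames [U, L, X]
Q -> miss, evict U, frames [L, X, Q]
U -> miss, evict L, frames [X, Q, U]
Q -> hit
X -> hit
F -> miss, evict U, frames [X, Q, F]
X -> hit
F -> hit
R -> miss, evict Q, frames [X, F, R]
F -> hit
L -> miss, evict R, frames [X, F, L]
U -> miss, evict L, frames [X, F, U]
L -> miss, evict U, frames [X, F, L]

{F, L, X}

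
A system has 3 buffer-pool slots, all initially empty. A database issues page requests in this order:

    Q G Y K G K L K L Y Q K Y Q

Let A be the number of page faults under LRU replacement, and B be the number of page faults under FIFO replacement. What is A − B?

1

Under LRU: F F F F . . F . . F F F . . → 8 faults.
Under FIFO: F F F F . . F . . . F . F . → 7 faults.
A − B = 8 − 7 = 1.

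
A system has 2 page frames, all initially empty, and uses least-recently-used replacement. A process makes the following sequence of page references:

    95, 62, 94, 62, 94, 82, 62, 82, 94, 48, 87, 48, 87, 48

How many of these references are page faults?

8

95 -> miss, frames (95)
62 -> miss, frames (95 62)
94 -> miss, evict 95, frames (62 94)
62 -> hit
94 -> hit
82 -> miss, evict 62, frames (94 82)
62 -> miss, evict 94, frames (82 62)
82 -> hit
94 -> miss, evict 62, frames (82 94)
48 -> miss, evict 82, frames (94 48)
87 -> miss, evict 94, frames (48 87)
48 -> hit
87 -> hit
48 -> hit
Page faults: 8.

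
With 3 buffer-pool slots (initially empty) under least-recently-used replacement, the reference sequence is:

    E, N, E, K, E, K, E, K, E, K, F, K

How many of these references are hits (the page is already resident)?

E -> miss, frames {E}
N -> miss, frames {E,N}
E -> hit
K -> miss, frames {N,E,K}
E -> hit
K -> hit
E -> hit
K -> hit
E -> hit
K -> hit
F -> miss, evict N, frames {E,K,F}
K -> hit
Hits: 8.

8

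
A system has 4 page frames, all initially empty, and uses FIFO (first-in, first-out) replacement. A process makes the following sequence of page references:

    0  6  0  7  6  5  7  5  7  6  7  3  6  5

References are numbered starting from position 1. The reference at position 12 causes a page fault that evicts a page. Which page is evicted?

pos 1: 0 -> fault, frames [0]
pos 2: 6 -> fault, frames [0, 6]
pos 3: 0 -> hit
pos 4: 7 -> fault, frames [0, 6, 7]
pos 5: 6 -> hit
pos 6: 5 -> fault, frames [0, 6, 7, 5]
pos 7: 7 -> hit
pos 8: 5 -> hit
pos 9: 7 -> hit
pos 10: 6 -> hit
pos 11: 7 -> hit
pos 12: 3 -> fault, evict 0, frames [6, 7, 5, 3]
At position 12, page 0 is evicted.

0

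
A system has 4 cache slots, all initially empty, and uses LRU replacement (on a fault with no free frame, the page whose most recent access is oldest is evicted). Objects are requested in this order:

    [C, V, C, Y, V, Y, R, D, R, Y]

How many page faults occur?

C → miss, frames [C]
V → miss, frames [C, V]
C → hit
Y → miss, frames [V, C, Y]
V → hit
Y → hit
R → miss, frames [C, V, Y, R]
D → miss, evict C, frames [V, Y, R, D]
R → hit
Y → hit
Page faults: 5.

5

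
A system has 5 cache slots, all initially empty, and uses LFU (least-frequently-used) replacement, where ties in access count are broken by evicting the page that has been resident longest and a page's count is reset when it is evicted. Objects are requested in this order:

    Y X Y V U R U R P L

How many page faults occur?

7

Y -> miss, frames (Y)
X -> miss, frames (Y X)
Y -> hit
V -> miss, frames (Y X V)
U -> miss, frames (Y X V U)
R -> miss, frames (Y X V U R)
U -> hit
R -> hit
P -> miss, evict X, frames (Y V U R P)
L -> miss, evict V, frames (Y U R P L)
Page faults: 7.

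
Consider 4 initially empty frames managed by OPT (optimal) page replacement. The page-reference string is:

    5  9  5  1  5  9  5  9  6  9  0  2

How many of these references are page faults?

6

5: fault, frames (5)
9: fault, frames (5 9)
5: hit
1: fault, frames (5 9 1)
5: hit
9: hit
5: hit
9: hit
6: fault, frames (5 9 1 6)
9: hit
0: fault, evict 6, frames (5 9 1 0)
2: fault, evict 0, frames (5 9 1 2)
Page faults: 6.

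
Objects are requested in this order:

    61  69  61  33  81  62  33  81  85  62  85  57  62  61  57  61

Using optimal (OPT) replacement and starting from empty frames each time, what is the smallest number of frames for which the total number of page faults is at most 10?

f=1: 16 faults
f=2: 9 faults
f=3: 8 faults
f=4: 7 faults
f=5: 7 faults
f=6: 7 faults
f=7: 7 faults
Smallest f with faults ≤ 10 is 2.

2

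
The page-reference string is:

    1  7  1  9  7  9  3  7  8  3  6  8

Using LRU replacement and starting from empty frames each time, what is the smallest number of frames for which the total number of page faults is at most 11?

f=1: 12 faults
f=2: 10 faults
f=3: 6 faults
f=4: 6 faults
f=5: 6 faults
f=6: 6 faults
Smallest f with faults ≤ 11 is 2.

2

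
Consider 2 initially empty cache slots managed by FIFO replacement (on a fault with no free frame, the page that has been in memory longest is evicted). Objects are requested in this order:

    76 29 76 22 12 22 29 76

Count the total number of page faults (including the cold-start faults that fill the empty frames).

6

76: miss, frames [76]
29: miss, frames [76, 29]
76: hit
22: miss, evict 76, frames [29, 22]
12: miss, evict 29, frames [22, 12]
22: hit
29: miss, evict 22, frames [12, 29]
76: miss, evict 12, frames [29, 76]
Page faults: 6.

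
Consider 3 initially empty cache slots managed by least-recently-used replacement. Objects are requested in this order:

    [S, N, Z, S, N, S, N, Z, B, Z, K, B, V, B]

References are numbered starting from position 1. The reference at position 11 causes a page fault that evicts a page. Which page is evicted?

pos 1: S: fault, frames (S)
pos 2: N: fault, frames (S N)
pos 3: Z: fault, frames (S N Z)
pos 4: S: hit
pos 5: N: hit
pos 6: S: hit
pos 7: N: hit
pos 8: Z: hit
pos 9: B: fault, evict S, frames (N Z B)
pos 10: Z: hit
pos 11: K: fault, evict N, frames (B Z K)
At position 11, page N is evicted.

N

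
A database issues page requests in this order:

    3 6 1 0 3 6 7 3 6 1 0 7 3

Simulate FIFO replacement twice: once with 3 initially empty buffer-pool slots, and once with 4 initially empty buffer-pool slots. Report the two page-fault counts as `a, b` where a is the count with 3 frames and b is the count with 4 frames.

10, 11

3 frames: F F F F F F F . . F F . F → 10 faults.
4 frames: F F F F . . F F F F F F F → 11 faults.
11 > 10: adding a frame increased faults — Belady's anomaly.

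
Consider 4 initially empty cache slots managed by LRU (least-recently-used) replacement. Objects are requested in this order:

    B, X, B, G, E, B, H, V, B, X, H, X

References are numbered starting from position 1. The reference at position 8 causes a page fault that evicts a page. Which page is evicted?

G

pos 1: B → miss, frames [B]
pos 2: X → miss, frames [B, X]
pos 3: B → hit
pos 4: G → miss, frames [X, B, G]
pos 5: E → miss, frames [X, B, G, E]
pos 6: B → hit
pos 7: H → miss, evict X, frames [G, E, B, H]
pos 8: V → miss, evict G, frames [E, B, H, V]
At position 8, page G is evicted.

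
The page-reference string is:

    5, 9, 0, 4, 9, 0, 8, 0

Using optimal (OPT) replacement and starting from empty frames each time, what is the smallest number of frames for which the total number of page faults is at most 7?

f=1: 8 faults
f=2: 6 faults
f=3: 5 faults
f=4: 5 faults
f=5: 5 faults
Smallest f with faults ≤ 7 is 2.

2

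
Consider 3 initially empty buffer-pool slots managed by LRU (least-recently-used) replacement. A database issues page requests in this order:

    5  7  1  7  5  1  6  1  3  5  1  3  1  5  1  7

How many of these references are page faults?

5 -> miss, frames (5)
7 -> miss, frames (5 7)
1 -> miss, frames (5 7 1)
7 -> hit
5 -> hit
1 -> hit
6 -> miss, evict 7, frames (5 1 6)
1 -> hit
3 -> miss, evict 5, frames (6 1 3)
5 -> miss, evict 6, frames (1 3 5)
1 -> hit
3 -> hit
1 -> hit
5 -> hit
1 -> hit
7 -> miss, evict 3, frames (5 1 7)
Page faults: 7.

7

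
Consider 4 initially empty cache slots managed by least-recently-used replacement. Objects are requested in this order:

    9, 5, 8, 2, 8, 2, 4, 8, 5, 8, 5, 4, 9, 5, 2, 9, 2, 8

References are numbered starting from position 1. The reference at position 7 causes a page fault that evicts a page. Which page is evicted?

pos 1: 9 -> fault, frames [9]
pos 2: 5 -> fault, frames [9, 5]
pos 3: 8 -> fault, frames [9, 5, 8]
pos 4: 2 -> fault, frames [9, 5, 8, 2]
pos 5: 8 -> hit
pos 6: 2 -> hit
pos 7: 4 -> fault, evict 9, frames [5, 8, 2, 4]
At position 7, page 9 is evicted.

9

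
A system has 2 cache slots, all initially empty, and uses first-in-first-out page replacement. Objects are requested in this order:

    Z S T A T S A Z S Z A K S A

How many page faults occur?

Z: miss, frames [Z]
S: miss, frames [Z, S]
T: miss, evict Z, frames [S, T]
A: miss, evict S, frames [T, A]
T: hit
S: miss, evict T, frames [A, S]
A: hit
Z: miss, evict A, frames [S, Z]
S: hit
Z: hit
A: miss, evict S, frames [Z, A]
K: miss, evict Z, frames [A, K]
S: miss, evict A, frames [K, S]
A: miss, evict K, frames [S, A]
Page faults: 10.

10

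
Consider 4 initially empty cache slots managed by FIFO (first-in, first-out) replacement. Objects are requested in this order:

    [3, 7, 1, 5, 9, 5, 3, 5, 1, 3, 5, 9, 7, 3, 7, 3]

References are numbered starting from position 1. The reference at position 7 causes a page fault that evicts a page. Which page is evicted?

7

pos 1: 3: fault, frames {3}
pos 2: 7: fault, frames {3,7}
pos 3: 1: fault, frames {3,7,1}
pos 4: 5: fault, frames {3,7,1,5}
pos 5: 9: fault, evict 3, frames {7,1,5,9}
pos 6: 5: hit
pos 7: 3: fault, evict 7, frames {1,5,9,3}
At position 7, page 7 is evicted.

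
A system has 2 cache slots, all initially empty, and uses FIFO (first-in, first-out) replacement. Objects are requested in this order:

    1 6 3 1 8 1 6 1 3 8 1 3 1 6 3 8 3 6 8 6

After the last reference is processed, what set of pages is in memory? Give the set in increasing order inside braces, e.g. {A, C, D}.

{6, 8}

1 -> fault, frames [1]
6 -> fault, frames [1, 6]
3 -> fault, evict 1, frames [6, 3]
1 -> fault, evict 6, frames [3, 1]
8 -> fault, evict 3, frames [1, 8]
1 -> hit
6 -> fault, evict 1, frames [8, 6]
1 -> fault, evict 8, frames [6, 1]
3 -> fault, evict 6, frames [1, 3]
8 -> fault, evict 1, frames [3, 8]
1 -> fault, evict 3, frames [8, 1]
3 -> fault, evict 8, frames [1, 3]
1 -> hit
6 -> fault, evict 1, frames [3, 6]
3 -> hit
8 -> fault, evict 3, frames [6, 8]
3 -> fault, evict 6, frames [8, 3]
6 -> fault, evict 8, frames [3, 6]
8 -> fault, evict 3, frames [6, 8]
6 -> hit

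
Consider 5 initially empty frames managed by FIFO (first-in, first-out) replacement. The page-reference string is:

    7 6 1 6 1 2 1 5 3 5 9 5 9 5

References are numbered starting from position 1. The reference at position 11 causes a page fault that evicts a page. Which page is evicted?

6

pos 1: 7: miss, frames [7]
pos 2: 6: miss, frames [7, 6]
pos 3: 1: miss, frames [7, 6, 1]
pos 4: 6: hit
pos 5: 1: hit
pos 6: 2: miss, frames [7, 6, 1, 2]
pos 7: 1: hit
pos 8: 5: miss, frames [7, 6, 1, 2, 5]
pos 9: 3: miss, evict 7, frames [6, 1, 2, 5, 3]
pos 10: 5: hit
pos 11: 9: miss, evict 6, frames [1, 2, 5, 3, 9]
At position 11, page 6 is evicted.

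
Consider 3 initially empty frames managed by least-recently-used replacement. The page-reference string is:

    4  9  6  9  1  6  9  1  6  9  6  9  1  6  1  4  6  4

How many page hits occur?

4: miss, frames [4]
9: miss, frames [4, 9]
6: miss, frames [4, 9, 6]
9: hit
1: miss, evict 4, frames [6, 9, 1]
6: hit
9: hit
1: hit
6: hit
9: hit
6: hit
9: hit
1: hit
6: hit
1: hit
4: miss, evict 9, frames [6, 1, 4]
6: hit
4: hit
Hits: 13.

13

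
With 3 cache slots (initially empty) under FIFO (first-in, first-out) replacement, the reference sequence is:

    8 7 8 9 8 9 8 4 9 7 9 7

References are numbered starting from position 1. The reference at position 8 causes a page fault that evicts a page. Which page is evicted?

8

pos 1: 8 → fault, frames (8)
pos 2: 7 → fault, frames (8 7)
pos 3: 8 → hit
pos 4: 9 → fault, frames (8 7 9)
pos 5: 8 → hit
pos 6: 9 → hit
pos 7: 8 → hit
pos 8: 4 → fault, evict 8, frames (7 9 4)
At position 8, page 8 is evicted.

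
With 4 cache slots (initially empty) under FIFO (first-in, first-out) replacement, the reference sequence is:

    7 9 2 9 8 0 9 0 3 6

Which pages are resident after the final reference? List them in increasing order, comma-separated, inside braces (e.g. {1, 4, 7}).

{0, 3, 6, 8}

7 -> miss, frames {7}
9 -> miss, frames {7,9}
2 -> miss, frames {7,9,2}
9 -> hit
8 -> miss, frames {7,9,2,8}
0 -> miss, evict 7, frames {9,2,8,0}
9 -> hit
0 -> hit
3 -> miss, evict 9, frames {2,8,0,3}
6 -> miss, evict 2, frames {8,0,3,6}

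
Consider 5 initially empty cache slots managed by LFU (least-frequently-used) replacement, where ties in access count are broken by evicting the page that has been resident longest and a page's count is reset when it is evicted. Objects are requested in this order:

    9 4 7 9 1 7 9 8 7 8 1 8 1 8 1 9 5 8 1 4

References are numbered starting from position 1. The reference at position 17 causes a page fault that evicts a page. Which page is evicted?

4

pos 1: 9 -> miss, frames [9]
pos 2: 4 -> miss, frames [9, 4]
pos 3: 7 -> miss, frames [9, 4, 7]
pos 4: 9 -> hit
pos 5: 1 -> miss, frames [9, 4, 7, 1]
pos 6: 7 -> hit
pos 7: 9 -> hit
pos 8: 8 -> miss, frames [9, 4, 7, 1, 8]
pos 9: 7 -> hit
pos 10: 8 -> hit
pos 11: 1 -> hit
pos 12: 8 -> hit
pos 13: 1 -> hit
pos 14: 8 -> hit
pos 15: 1 -> hit
pos 16: 9 -> hit
pos 17: 5 -> miss, evict 4, frames [9, 7, 1, 8, 5]
At position 17, page 4 is evicted.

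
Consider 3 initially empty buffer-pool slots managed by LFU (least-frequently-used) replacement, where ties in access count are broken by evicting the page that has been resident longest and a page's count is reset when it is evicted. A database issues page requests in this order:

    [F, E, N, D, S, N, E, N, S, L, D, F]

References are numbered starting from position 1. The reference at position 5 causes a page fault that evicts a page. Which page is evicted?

pos 1: F: miss, frames {F}
pos 2: E: miss, frames {F,E}
pos 3: N: miss, frames {F,E,N}
pos 4: D: miss, evict F, frames {E,N,D}
pos 5: S: miss, evict E, frames {N,D,S}
At position 5, page E is evicted.

E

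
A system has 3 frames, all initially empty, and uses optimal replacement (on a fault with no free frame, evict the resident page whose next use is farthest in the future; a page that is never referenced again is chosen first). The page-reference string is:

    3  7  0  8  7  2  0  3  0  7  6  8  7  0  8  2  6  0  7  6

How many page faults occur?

10

3 -> miss, frames (3)
7 -> miss, frames (3 7)
0 -> miss, frames (3 7 0)
8 -> miss, evict 3, frames (7 0 8)
7 -> hit
2 -> miss, evict 8, frames (7 0 2)
0 -> hit
3 -> miss, evict 2, frames (7 0 3)
0 -> hit
7 -> hit
6 -> miss, evict 3, frames (7 0 6)
8 -> miss, evict 6, frames (7 0 8)
7 -> hit
0 -> hit
8 -> hit
2 -> miss, evict 8, frames (7 0 2)
6 -> miss, evict 2, frames (7 0 6)
0 -> hit
7 -> hit
6 -> hit
Page faults: 10.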